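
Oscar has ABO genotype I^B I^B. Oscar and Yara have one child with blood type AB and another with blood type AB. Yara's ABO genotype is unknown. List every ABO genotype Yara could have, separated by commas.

For each candidate genotype of Yara, check whether crossing it with I^B I^B can produce every observed child phenotype.
  I^A I^A → possible child types {AB} ✓
  I^A I^B → possible child types {B, AB} ✓
  I^A i → possible child types {B, AB} ✓
  I^B I^B → possible child types {B} ✗
  I^B i → possible child types {B} ✗
  i i → possible child types {B} ✗

I^A I^A, I^A I^B, I^A i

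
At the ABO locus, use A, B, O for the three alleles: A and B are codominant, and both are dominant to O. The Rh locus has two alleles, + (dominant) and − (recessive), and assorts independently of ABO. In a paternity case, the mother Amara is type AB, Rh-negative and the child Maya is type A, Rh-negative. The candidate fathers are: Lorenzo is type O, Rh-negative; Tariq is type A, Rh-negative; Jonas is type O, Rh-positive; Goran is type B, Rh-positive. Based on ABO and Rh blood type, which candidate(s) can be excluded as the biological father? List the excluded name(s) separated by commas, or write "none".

A candidate is excluded only if no genotype consistent with his phenotype could produce a type A, Rh-negative child with a type AB, Rh-negative mother.
Every candidate has at least one consistent genotype combination, so none can be excluded.

none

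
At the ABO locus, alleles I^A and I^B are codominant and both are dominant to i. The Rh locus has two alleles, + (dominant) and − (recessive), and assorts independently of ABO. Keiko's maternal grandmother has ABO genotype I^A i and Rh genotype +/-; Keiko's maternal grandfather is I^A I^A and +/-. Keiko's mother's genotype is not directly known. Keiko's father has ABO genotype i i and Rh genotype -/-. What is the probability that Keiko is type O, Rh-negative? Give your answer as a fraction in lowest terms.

Keiko's mother's ABO genotype from I^A i × I^A I^A: 1/2 I^A I^A, 1/2 I^A i.
Crossing each possibility with the father i i and summing P(type O): 1/2·0 + 1/2·1/2 = 1/4.
Similarly for Rh via the mother's Rh distribution: P(Rh-) = 1/2.
Independent loci: 1/4 × 1/2 = 1/8.

1/8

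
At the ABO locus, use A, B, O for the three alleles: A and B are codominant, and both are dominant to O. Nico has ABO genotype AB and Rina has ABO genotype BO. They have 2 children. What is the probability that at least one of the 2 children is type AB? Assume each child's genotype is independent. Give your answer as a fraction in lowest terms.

7/16

ABO cross AB × BO → 1/4 A, 1/2 B, 1/4 AB.
So P(type AB) = 1/4 per child.
P(none) = (3/4)^2 = 9/16; P(at least one) = 1 − 9/16 = 7/16.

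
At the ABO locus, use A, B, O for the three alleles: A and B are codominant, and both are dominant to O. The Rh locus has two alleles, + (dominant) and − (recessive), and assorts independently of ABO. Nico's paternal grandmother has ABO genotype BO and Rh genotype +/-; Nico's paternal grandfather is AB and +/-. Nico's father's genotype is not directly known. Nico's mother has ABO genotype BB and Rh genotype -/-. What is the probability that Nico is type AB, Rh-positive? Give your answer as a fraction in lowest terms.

Nico's father's ABO genotype from BO × AB: 1/4 AB, 1/4 AO, 1/4 BB, 1/4 BO.
Crossing each possibility with the mother BB and summing P(type AB): 1/4·1/2 + 1/4·1/2 + 1/4·0 + 1/4·0 = 1/4.
Similarly for Rh via the father's Rh distribution: P(Rh+) = 1/2.
Independent loci: 1/4 × 1/2 = 1/8.

1/8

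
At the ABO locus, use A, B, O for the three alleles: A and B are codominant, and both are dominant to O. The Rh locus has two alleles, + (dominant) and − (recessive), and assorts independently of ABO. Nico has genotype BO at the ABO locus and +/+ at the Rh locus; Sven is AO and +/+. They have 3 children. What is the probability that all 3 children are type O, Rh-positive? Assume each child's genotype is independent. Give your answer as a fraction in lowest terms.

ABO cross BO × AO → 1/4 O, 1/4 A, 1/4 B, 1/4 AB.
Rh cross +/+ × +/+ → 1 Rh+; so P(type O, Rh-positive) = 1/4 × 1 = 1/4 per child.
All 3 independent: (1/4)^3 = 1/64.

1/64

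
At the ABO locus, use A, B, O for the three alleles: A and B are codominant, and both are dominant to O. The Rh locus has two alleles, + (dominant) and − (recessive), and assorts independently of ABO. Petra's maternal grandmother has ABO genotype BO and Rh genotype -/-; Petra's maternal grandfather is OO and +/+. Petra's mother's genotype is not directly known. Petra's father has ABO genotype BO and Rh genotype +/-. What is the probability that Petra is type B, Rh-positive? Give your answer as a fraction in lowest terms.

15/32

Petra's mother's ABO genotype from BO × OO: 1/2 BO, 1/2 OO.
Crossing each possibility with the father BO and summing P(type B): 1/2·3/4 + 1/2·1/2 = 5/8.
Similarly for Rh via the mother's Rh distribution: P(Rh+) = 3/4.
Independent loci: 5/8 × 3/4 = 15/32.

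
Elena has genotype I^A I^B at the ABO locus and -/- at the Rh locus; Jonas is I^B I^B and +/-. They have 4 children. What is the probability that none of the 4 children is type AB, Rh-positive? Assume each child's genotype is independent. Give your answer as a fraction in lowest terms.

ABO cross I^A I^B × I^B I^B → 1/2 B, 1/2 AB.
Rh cross -/- × +/- → 1/2 Rh+, 1/2 Rh-; so P(type AB, Rh-positive) = 1/2 × 1/2 = 1/4 per child.
P(not type AB, Rh-positive) = 3/4 for one child; (3/4)^4 = 81/256.

81/256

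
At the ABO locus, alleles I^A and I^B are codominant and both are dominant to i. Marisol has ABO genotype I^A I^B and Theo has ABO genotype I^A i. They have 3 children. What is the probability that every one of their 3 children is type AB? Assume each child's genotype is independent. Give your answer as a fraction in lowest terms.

ABO cross I^A I^B × I^A i → 1/2 A, 1/4 B, 1/4 AB.
So P(type AB) = 1/4 per child.
All 3 independent: (1/4)^3 = 1/64.

1/64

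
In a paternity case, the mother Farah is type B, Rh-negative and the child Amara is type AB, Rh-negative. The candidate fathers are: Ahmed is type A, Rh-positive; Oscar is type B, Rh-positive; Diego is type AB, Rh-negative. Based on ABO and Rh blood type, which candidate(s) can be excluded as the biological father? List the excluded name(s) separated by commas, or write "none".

Oscar

A candidate is excluded only if no genotype consistent with his phenotype could produce a type AB, Rh-negative child with a type B, Rh-negative mother.
Oscar (type B, Rh+): no genotype consistent with that phenotype can produce a type-AB Rh- child with a type-B mother.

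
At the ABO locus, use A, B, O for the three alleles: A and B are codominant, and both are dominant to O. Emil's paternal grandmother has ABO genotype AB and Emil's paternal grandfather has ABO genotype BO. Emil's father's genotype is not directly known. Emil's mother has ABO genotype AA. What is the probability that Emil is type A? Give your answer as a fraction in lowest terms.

Emil's father's ABO genotype from AB × BO: 1/4 AB, 1/4 AO, 1/4 BB, 1/4 BO.
Crossing each possibility with the mother AA and summing P(type A): 1/4·1/2 + 1/4·1 + 1/4·0 + 1/4·1/2 = 1/2.

1/2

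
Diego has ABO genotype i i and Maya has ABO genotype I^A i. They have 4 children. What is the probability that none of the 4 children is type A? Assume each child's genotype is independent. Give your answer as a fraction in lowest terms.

ABO cross i i × I^A i → 1/2 O, 1/2 A.
So P(type A) = 1/2 per child.
P(not type A) = 1/2 for one child; (1/2)^4 = 1/16.

1/16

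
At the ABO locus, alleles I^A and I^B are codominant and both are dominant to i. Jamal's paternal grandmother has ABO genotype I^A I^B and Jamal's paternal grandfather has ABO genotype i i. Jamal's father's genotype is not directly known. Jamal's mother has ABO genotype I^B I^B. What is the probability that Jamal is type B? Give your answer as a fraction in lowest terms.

Jamal's father's ABO genotype from I^A I^B × i i: 1/2 I^A i, 1/2 I^B i.
Crossing each possibility with the mother I^B I^B and summing P(type B): 1/2·1/2 + 1/2·1 = 3/4.

3/4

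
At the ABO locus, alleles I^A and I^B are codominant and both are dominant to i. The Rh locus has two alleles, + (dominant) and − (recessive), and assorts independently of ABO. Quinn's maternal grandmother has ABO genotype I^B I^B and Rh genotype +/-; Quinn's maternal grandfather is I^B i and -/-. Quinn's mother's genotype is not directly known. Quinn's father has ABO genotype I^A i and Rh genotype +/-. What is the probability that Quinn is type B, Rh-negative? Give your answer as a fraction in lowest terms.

Quinn's mother's ABO genotype from I^B I^B × I^B i: 1/2 I^B I^B, 1/2 I^B i.
Crossing each possibility with the father I^A i and summing P(type B): 1/2·1/2 + 1/2·1/4 = 3/8.
Similarly for Rh via the mother's Rh distribution: P(Rh-) = 3/8.
Independent loci: 3/8 × 3/8 = 9/64.

9/64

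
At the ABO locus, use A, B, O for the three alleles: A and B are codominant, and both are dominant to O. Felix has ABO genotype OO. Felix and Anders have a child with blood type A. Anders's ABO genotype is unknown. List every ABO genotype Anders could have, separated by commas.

AA, AB, AO

For each candidate genotype of Anders, check whether crossing it with OO can produce every observed child phenotype.
  AA → possible child types {A} ✓
  AB → possible child types {A, B} ✓
  AO → possible child types {O, A} ✓
  BB → possible child types {B} ✗
  BO → possible child types {O, B} ✗
  OO → possible child types {O} ✗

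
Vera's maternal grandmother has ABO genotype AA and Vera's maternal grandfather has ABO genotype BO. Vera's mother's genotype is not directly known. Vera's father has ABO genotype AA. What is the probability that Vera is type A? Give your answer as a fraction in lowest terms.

3/4

Vera's mother's ABO genotype from AA × BO: 1/2 AB, 1/2 AO.
Crossing each possibility with the father AA and summing P(type A): 1/2·1/2 + 1/2·1 = 3/4.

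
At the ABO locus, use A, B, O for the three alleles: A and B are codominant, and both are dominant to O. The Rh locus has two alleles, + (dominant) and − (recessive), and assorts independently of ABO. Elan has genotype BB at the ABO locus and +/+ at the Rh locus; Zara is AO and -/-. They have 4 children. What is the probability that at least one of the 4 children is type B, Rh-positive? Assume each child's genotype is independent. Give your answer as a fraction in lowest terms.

15/16

ABO cross BB × AO → 1/2 B, 1/2 AB.
Rh cross +/+ × -/- → 1 Rh+; so P(type B, Rh-positive) = 1/2 × 1 = 1/2 per child.
P(none) = (1/2)^4 = 1/16; P(at least one) = 1 − 1/16 = 15/16.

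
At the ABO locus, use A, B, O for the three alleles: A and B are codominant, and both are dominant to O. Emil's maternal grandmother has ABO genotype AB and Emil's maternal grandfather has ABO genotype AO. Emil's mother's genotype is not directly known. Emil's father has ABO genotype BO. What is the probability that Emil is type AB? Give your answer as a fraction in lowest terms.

1/4

Emil's mother's ABO genotype from AB × AO: 1/4 AA, 1/4 AB, 1/4 AO, 1/4 BO.
Crossing each possibility with the father BO and summing P(type AB): 1/4·1/2 + 1/4·1/4 + 1/4·1/4 + 1/4·0 = 1/4.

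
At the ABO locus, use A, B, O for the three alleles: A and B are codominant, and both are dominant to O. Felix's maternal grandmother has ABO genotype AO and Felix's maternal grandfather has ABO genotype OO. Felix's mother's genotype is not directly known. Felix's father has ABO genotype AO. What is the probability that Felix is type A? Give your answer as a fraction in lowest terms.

5/8

Felix's mother's ABO genotype from AO × OO: 1/2 AO, 1/2 OO.
Crossing each possibility with the father AO and summing P(type A): 1/2·3/4 + 1/2·1/2 = 5/8.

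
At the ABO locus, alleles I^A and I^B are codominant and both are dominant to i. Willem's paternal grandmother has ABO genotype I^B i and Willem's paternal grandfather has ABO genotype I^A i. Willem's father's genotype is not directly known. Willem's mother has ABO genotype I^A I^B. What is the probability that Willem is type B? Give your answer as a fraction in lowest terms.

Willem's father's ABO genotype from I^B i × I^A i: 1/4 I^A I^B, 1/4 I^A i, 1/4 I^B i, 1/4 i i.
Crossing each possibility with the mother I^A I^B and summing P(type B): 1/4·1/4 + 1/4·1/4 + 1/4·1/2 + 1/4·1/2 = 3/8.

3/8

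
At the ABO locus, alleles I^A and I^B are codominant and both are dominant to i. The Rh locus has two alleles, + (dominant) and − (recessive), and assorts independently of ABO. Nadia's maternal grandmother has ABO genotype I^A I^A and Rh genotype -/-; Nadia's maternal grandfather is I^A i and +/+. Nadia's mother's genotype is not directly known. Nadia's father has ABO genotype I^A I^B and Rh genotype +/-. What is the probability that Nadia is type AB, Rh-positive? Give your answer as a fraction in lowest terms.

9/32

Nadia's mother's ABO genotype from I^A I^A × I^A i: 1/2 I^A I^A, 1/2 I^A i.
Crossing each possibility with the father I^A I^B and summing P(type AB): 1/2·1/2 + 1/2·1/4 = 3/8.
Similarly for Rh via the mother's Rh distribution: P(Rh+) = 3/4.
Independent loci: 3/8 × 3/4 = 9/32.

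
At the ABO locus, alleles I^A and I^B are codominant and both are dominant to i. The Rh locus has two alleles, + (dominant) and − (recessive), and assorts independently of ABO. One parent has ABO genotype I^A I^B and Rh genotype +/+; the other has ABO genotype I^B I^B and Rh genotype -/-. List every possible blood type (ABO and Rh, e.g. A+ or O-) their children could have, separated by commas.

Gametes from I^A I^B × I^B I^B give offspring ABO genotypes I^A I^B, I^B I^B, i.e. phenotypes B, AB.
Rh cross +/+ × -/- → phenotypes Rh+.
Combining independently: B+, AB+.

B+, AB+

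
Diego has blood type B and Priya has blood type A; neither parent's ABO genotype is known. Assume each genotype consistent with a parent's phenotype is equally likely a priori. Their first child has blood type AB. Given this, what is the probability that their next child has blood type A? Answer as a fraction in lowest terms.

5/36

Possible genotypes: Diego ∈ {BB, BO}; Priya ∈ {AA, AO}.
Weight each parental genotype pair by prior × P(type-AB child):
  BB × AA: posterior weight 4/9; P(next child type A) = 0.
  BB × AO: posterior weight 2/9; P(next child type A) = 0.
  BO × AA: posterior weight 2/9; P(next child type A) = 1/2.
  BO × AO: posterior weight 1/9; P(next child type A) = 1/4.
Weighted sum = 5/36.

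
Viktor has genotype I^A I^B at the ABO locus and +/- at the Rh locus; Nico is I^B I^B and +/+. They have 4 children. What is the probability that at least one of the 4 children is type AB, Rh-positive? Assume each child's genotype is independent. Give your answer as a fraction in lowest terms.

ABO cross I^A I^B × I^B I^B → 1/2 B, 1/2 AB.
Rh cross +/- × +/+ → 1 Rh+; so P(type AB, Rh-positive) = 1/2 × 1 = 1/2 per child.
P(none) = (1/2)^4 = 1/16; P(at least one) = 1 − 1/16 = 15/16.

15/16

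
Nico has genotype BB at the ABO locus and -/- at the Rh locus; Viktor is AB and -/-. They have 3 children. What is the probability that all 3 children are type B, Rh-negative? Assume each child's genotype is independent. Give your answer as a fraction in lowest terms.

ABO cross BB × AB → 1/2 B, 1/2 AB.
Rh cross -/- × -/- → 1 Rh-; so P(type B, Rh-negative) = 1/2 × 1 = 1/2 per child.
All 3 independent: (1/2)^3 = 1/8.

1/8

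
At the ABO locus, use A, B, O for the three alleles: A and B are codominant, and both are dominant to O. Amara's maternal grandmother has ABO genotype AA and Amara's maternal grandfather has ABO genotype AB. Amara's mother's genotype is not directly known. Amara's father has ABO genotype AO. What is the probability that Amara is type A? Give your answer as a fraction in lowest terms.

Amara's mother's ABO genotype from AA × AB: 1/2 AA, 1/2 AB.
Crossing each possibility with the father AO and summing P(type A): 1/2·1 + 1/2·1/2 = 3/4.

3/4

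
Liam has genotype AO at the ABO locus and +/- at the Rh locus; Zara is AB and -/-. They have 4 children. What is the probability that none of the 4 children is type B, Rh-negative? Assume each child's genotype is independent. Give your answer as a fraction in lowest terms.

2401/4096

ABO cross AO × AB → 1/2 A, 1/4 B, 1/4 AB.
Rh cross +/- × -/- → 1/2 Rh+, 1/2 Rh-; so P(type B, Rh-negative) = 1/4 × 1/2 = 1/8 per child.
P(not type B, Rh-negative) = 7/8 for one child; (7/8)^4 = 2401/4096.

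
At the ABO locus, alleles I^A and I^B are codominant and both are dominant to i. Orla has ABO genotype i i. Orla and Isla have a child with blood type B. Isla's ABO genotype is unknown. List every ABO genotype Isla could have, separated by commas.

I^A I^B, I^B I^B, I^B i

For each candidate genotype of Isla, check whether crossing it with i i can produce every observed child phenotype.
  I^A I^A → possible child types {A} ✗
  I^A I^B → possible child types {A, B} ✓
  I^A i → possible child types {O, A} ✗
  I^B I^B → possible child types {B} ✓
  I^B i → possible child types {O, B} ✓
  i i → possible child types {O} ✗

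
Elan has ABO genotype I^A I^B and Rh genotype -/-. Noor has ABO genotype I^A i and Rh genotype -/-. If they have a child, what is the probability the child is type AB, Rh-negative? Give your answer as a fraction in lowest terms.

1/4

ABO cross I^A I^B × I^A i → offspring phenotypes: 1/2 A, 1/4 B, 1/4 AB.
Rh cross -/- × -/- → 1 Rh-.
Independent loci: P(type AB, Rh-negative) = 1/4 × 1 = 1/4.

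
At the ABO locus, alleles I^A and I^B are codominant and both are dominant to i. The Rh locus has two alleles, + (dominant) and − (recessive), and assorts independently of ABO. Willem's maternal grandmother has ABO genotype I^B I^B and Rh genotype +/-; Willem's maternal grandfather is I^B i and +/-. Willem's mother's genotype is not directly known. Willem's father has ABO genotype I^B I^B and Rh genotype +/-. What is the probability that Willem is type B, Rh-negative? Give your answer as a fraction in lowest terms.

1/4

Willem's mother's ABO genotype from I^B I^B × I^B i: 1/2 I^B I^B, 1/2 I^B i.
Crossing each possibility with the father I^B I^B and summing P(type B): 1/2·1 + 1/2·1 = 1.
Similarly for Rh via the mother's Rh distribution: P(Rh-) = 1/4.
Independent loci: 1 × 1/4 = 1/4.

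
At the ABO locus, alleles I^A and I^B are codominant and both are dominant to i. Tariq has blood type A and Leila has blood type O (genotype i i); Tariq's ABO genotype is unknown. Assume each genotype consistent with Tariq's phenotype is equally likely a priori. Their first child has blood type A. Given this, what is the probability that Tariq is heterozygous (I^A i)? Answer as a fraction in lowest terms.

Possible genotypes: Tariq ∈ {I^A I^A, I^A i}; Leila ∈ {i i}.
Weight each parental genotype pair by prior × P(type-A child):
  I^A I^A × i i: posterior weight 2/3.
  I^A i × i i: posterior weight 1/3.
Sum the posterior weight over pairs where Tariq is I^A i: 1/3.

1/3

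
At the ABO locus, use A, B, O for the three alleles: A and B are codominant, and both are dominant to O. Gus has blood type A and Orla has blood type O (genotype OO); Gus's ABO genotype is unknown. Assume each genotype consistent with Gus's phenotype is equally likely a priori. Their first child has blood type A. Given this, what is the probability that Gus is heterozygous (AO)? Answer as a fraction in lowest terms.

Possible genotypes: Gus ∈ {AA, AO}; Orla ∈ {OO}.
Weight each parental genotype pair by prior × P(type-A child):
  AA × OO: posterior weight 2/3.
  AO × OO: posterior weight 1/3.
Sum the posterior weight over pairs where Gus is AO: 1/3.

1/3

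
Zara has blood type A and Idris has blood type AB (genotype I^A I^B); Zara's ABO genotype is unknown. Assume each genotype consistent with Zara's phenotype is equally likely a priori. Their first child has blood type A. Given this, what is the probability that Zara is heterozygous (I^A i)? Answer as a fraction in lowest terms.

Possible genotypes: Zara ∈ {I^A I^A, I^A i}; Idris ∈ {I^A I^B}.
Weight each parental genotype pair by prior × P(type-A child):
  I^A I^A × I^A I^B: posterior weight 1/2.
  I^A i × I^A I^B: posterior weight 1/2.
Sum the posterior weight over pairs where Zara is I^A i: 1/2.

1/2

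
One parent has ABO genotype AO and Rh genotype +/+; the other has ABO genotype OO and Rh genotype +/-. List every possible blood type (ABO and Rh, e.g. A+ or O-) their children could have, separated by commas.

O+, A+

Gametes from AO × OO give offspring ABO genotypes AO, OO, i.e. phenotypes O, A.
Rh cross +/+ × +/- → phenotypes Rh+.
Combining independently: O+, A+.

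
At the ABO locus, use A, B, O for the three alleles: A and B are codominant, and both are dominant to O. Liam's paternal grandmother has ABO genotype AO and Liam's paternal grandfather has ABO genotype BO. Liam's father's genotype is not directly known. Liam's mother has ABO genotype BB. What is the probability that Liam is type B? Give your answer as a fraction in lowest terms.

Liam's father's ABO genotype from AO × BO: 1/4 AB, 1/4 AO, 1/4 BO, 1/4 OO.
Crossing each possibility with the mother BB and summing P(type B): 1/4·1/2 + 1/4·1/2 + 1/4·1 + 1/4·1 = 3/4.

3/4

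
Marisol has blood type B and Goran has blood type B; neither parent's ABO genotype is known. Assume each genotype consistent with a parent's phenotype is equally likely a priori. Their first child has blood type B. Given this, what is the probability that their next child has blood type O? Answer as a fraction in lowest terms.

Possible genotypes: Marisol ∈ {BB, BO}; Goran ∈ {BB, BO}.
Weight each parental genotype pair by prior × P(type-B child):
  BB × BB: posterior weight 4/15; P(next child type O) = 0.
  BB × BO: posterior weight 4/15; P(next child type O) = 0.
  BO × BB: posterior weight 4/15; P(next child type O) = 0.
  BO × BO: posterior weight 1/5; P(next child type O) = 1/4.
Weighted sum = 1/20.

1/20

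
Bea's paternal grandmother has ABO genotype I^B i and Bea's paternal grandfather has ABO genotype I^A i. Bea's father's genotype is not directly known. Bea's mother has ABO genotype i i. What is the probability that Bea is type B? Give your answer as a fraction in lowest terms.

1/4

Bea's father's ABO genotype from I^B i × I^A i: 1/4 I^A I^B, 1/4 I^A i, 1/4 I^B i, 1/4 i i.
Crossing each possibility with the mother i i and summing P(type B): 1/4·1/2 + 1/4·0 + 1/4·1/2 + 1/4·0 = 1/4.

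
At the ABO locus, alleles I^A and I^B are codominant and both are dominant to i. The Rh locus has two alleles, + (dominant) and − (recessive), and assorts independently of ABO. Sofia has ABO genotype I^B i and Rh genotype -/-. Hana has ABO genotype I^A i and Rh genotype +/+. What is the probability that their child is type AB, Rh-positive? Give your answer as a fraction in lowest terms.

ABO cross I^B i × I^A i → offspring phenotypes: 1/4 O, 1/4 A, 1/4 B, 1/4 AB.
Rh cross -/- × +/+ → 1 Rh+.
Independent loci: P(type AB, Rh-positive) = 1/4 × 1 = 1/4.

1/4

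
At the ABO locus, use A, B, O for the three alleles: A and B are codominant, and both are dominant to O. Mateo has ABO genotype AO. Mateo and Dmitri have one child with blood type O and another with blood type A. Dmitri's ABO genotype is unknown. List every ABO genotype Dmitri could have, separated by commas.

For each candidate genotype of Dmitri, check whether crossing it with AO can produce every observed child phenotype.
  AA → possible child types {A} ✗
  AB → possible child types {A, B, AB} ✗
  AO → possible child types {O, A} ✓
  BB → possible child types {B, AB} ✗
  BO → possible child types {O, A, B, AB} ✓
  OO → possible child types {O, A} ✓

AO, BO, OO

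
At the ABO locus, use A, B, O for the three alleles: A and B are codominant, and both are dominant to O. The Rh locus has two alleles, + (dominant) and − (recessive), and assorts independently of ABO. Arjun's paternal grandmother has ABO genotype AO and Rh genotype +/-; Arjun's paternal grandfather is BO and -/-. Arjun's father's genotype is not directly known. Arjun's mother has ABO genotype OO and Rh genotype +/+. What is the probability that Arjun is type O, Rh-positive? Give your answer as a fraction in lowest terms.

Arjun's father's ABO genotype from AO × BO: 1/4 AB, 1/4 AO, 1/4 BO, 1/4 OO.
Crossing each possibility with the mother OO and summing P(type O): 1/4·0 + 1/4·1/2 + 1/4·1/2 + 1/4·1 = 1/2.
Similarly for Rh via the father's Rh distribution: P(Rh+) = 1.
Independent loci: 1/2 × 1 = 1/2.

1/2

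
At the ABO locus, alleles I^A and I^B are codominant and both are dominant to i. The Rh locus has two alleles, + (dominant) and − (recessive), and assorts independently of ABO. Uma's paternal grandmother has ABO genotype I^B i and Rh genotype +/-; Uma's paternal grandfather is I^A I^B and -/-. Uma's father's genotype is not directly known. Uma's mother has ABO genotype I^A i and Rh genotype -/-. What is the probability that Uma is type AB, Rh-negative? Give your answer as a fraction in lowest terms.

Uma's father's ABO genotype from I^B i × I^A I^B: 1/4 I^A I^B, 1/4 I^A i, 1/4 I^B I^B, 1/4 I^B i.
Crossing each possibility with the mother I^A i and summing P(type AB): 1/4·1/4 + 1/4·0 + 1/4·1/2 + 1/4·1/4 = 1/4.
Similarly for Rh via the father's Rh distribution: P(Rh-) = 3/4.
Independent loci: 1/4 × 3/4 = 3/16.

3/16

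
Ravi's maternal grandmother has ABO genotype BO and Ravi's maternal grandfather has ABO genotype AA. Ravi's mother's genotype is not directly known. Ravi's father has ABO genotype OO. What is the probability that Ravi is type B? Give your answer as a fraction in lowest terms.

1/4

Ravi's mother's ABO genotype from BO × AA: 1/2 AB, 1/2 AO.
Crossing each possibility with the father OO and summing P(type B): 1/2·1/2 + 1/2·0 = 1/4.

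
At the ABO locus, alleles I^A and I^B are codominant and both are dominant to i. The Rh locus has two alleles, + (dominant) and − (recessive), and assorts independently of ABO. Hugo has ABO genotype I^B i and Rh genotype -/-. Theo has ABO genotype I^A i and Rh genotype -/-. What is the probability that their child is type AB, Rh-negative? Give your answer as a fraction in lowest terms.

ABO cross I^B i × I^A i → offspring phenotypes: 1/4 O, 1/4 A, 1/4 B, 1/4 AB.
Rh cross -/- × -/- → 1 Rh-.
Independent loci: P(type AB, Rh-negative) = 1/4 × 1 = 1/4.

1/4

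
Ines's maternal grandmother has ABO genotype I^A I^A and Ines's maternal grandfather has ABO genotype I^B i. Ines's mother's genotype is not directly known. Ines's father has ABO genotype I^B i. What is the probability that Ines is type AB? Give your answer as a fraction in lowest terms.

Ines's mother's ABO genotype from I^A I^A × I^B i: 1/2 I^A I^B, 1/2 I^A i.
Crossing each possibility with the father I^B i and summing P(type AB): 1/2·1/4 + 1/2·1/4 = 1/4.

1/4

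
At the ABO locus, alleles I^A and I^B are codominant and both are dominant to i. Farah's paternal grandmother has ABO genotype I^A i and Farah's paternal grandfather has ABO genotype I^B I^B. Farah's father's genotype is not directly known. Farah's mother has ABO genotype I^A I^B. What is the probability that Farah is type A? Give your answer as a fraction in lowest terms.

1/4

Farah's father's ABO genotype from I^A i × I^B I^B: 1/2 I^A I^B, 1/2 I^B i.
Crossing each possibility with the mother I^A I^B and summing P(type A): 1/2·1/4 + 1/2·1/4 = 1/4.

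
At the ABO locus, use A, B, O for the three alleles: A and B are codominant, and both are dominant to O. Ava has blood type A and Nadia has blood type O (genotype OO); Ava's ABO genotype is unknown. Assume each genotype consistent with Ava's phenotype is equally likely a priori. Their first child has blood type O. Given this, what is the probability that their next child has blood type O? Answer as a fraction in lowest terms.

1/2

Possible genotypes: Ava ∈ {AA, AO}; Nadia ∈ {OO}.
Weight each parental genotype pair by prior × P(type-O child):
  AO × OO: posterior weight 1; P(next child type O) = 1/2.
Weighted sum = 1/2.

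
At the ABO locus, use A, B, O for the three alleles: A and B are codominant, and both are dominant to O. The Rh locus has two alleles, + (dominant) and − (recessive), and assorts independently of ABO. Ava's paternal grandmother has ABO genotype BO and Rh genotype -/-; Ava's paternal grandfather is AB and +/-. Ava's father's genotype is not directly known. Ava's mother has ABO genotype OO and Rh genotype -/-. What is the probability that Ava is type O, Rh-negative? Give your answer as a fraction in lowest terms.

Ava's father's ABO genotype from BO × AB: 1/4 AB, 1/4 AO, 1/4 BB, 1/4 BO.
Crossing each possibility with the mother OO and summing P(type O): 1/4·0 + 1/4·1/2 + 1/4·0 + 1/4·1/2 = 1/4.
Similarly for Rh via the father's Rh distribution: P(Rh-) = 3/4.
Independent loci: 1/4 × 3/4 = 3/16.

3/16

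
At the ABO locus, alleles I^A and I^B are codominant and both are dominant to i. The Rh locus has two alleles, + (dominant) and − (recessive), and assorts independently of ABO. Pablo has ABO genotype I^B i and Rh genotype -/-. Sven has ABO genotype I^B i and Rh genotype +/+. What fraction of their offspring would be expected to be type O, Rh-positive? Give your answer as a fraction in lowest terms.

ABO cross I^B i × I^B i → offspring phenotypes: 1/4 O, 3/4 B.
Rh cross -/- × +/+ → 1 Rh+.
Independent loci: P(type O, Rh-positive) = 1/4 × 1 = 1/4.

1/4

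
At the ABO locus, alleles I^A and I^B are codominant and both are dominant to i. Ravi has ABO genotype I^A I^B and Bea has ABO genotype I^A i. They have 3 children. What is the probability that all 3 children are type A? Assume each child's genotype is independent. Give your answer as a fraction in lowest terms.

1/8

ABO cross I^A I^B × I^A i → 1/2 A, 1/4 B, 1/4 AB.
So P(type A) = 1/2 per child.
All 3 independent: (1/2)^3 = 1/8.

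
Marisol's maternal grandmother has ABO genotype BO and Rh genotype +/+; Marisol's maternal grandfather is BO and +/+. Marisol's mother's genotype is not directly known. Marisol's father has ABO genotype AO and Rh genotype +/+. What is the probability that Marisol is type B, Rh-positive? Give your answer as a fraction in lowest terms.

Marisol's mother's ABO genotype from BO × BO: 1/4 BB, 1/2 BO, 1/4 OO.
Crossing each possibility with the father AO and summing P(type B): 1/4·1/2 + 1/2·1/4 + 1/4·0 = 1/4.
Similarly for Rh via the mother's Rh distribution: P(Rh+) = 1.
Independent loci: 1/4 × 1 = 1/4.

1/4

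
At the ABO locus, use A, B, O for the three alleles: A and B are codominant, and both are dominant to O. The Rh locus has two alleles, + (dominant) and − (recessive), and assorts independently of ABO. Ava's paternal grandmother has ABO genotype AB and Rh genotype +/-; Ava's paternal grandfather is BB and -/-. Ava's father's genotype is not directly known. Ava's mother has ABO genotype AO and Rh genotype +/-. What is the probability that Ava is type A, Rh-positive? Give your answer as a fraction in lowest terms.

5/32

Ava's father's ABO genotype from AB × BB: 1/2 AB, 1/2 BB.
Crossing each possibility with the mother AO and summing P(type A): 1/2·1/2 + 1/2·0 = 1/4.
Similarly for Rh via the father's Rh distribution: P(Rh+) = 5/8.
Independent loci: 1/4 × 5/8 = 5/32.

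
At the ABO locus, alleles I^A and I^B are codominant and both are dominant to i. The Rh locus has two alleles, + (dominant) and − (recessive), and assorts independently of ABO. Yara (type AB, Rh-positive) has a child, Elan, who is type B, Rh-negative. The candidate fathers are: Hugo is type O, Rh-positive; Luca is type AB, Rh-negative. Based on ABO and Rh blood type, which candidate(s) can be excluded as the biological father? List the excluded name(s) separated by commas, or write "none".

A candidate is excluded only if no genotype consistent with his phenotype could produce a type B, Rh-negative child with a type AB, Rh-positive mother.
Every candidate has at least one consistent genotype combination, so none can be excluded.

none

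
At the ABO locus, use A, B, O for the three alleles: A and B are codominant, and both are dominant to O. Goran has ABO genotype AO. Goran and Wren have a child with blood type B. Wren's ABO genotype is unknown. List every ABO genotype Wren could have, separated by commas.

AB, BB, BO

For each candidate genotype of Wren, check whether crossing it with AO can produce every observed child phenotype.
  AA → possible child types {A} ✗
  AB → possible child types {A, B, AB} ✓
  AO → possible child types {O, A} ✗
  BB → possible child types {B, AB} ✓
  BO → possible child types {O, A, B, AB} ✓
  OO → possible child types {O, A} ✗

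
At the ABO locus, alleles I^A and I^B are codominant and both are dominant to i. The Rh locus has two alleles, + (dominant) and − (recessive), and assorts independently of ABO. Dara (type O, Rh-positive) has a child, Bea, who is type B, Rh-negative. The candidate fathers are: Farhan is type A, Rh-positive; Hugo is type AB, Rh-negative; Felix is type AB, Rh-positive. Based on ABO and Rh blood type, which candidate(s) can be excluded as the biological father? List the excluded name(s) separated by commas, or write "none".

A candidate is excluded only if no genotype consistent with his phenotype could produce a type B, Rh-negative child with a type O, Rh-positive mother.
Farhan (type A, Rh+): no genotype consistent with that phenotype can produce a type-B Rh- child with a type-O mother.

Farhan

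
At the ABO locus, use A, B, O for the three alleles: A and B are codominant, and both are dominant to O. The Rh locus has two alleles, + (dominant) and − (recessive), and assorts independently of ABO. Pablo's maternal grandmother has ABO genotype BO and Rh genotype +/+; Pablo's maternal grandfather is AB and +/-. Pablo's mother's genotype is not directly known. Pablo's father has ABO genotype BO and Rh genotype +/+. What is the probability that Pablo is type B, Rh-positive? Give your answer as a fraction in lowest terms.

5/8

Pablo's mother's ABO genotype from BO × AB: 1/4 AB, 1/4 AO, 1/4 BB, 1/4 BO.
Crossing each possibility with the father BO and summing P(type B): 1/4·1/2 + 1/4·1/4 + 1/4·1 + 1/4·3/4 = 5/8.
Similarly for Rh via the mother's Rh distribution: P(Rh+) = 1.
Independent loci: 5/8 × 1 = 5/8.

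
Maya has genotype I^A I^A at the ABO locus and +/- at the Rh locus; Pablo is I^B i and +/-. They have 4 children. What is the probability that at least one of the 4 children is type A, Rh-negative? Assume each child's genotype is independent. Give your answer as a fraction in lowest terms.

1695/4096

ABO cross I^A I^A × I^B i → 1/2 A, 1/2 AB.
Rh cross +/- × +/- → 3/4 Rh+, 1/4 Rh-; so P(type A, Rh-negative) = 1/2 × 1/4 = 1/8 per child.
P(none) = (7/8)^4 = 2401/4096; P(at least one) = 1 − 2401/4096 = 1695/4096.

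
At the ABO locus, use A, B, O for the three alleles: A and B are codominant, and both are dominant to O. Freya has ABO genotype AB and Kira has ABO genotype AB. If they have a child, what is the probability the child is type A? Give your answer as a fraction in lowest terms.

ABO cross AB × AB → offspring phenotypes: 1/4 A, 1/4 B, 1/2 AB.
So P(type A) = 1/4.

1/4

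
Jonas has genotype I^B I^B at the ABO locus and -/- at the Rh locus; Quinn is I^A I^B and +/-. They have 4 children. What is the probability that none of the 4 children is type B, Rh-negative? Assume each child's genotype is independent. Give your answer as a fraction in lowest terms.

ABO cross I^B I^B × I^A I^B → 1/2 B, 1/2 AB.
Rh cross -/- × +/- → 1/2 Rh+, 1/2 Rh-; so P(type B, Rh-negative) = 1/2 × 1/2 = 1/4 per child.
P(not type B, Rh-negative) = 3/4 for one child; (3/4)^4 = 81/256.

81/256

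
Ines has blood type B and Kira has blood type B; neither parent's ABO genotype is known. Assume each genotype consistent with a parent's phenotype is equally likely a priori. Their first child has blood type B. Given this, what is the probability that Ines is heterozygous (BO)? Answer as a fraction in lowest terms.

7/15

Possible genotypes: Ines ∈ {BB, BO}; Kira ∈ {BB, BO}.
Weight each parental genotype pair by prior × P(type-B child):
  BB × BB: posterior weight 4/15.
  BB × BO: posterior weight 4/15.
  BO × BB: posterior weight 4/15.
  BO × BO: posterior weight 1/5.
Sum the posterior weight over pairs where Ines is BO: 7/15.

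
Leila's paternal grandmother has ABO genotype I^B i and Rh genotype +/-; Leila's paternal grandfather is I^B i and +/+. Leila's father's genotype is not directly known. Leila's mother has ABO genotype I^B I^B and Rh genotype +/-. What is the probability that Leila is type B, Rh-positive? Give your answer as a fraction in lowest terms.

7/8

Leila's father's ABO genotype from I^B i × I^B i: 1/4 I^B I^B, 1/2 I^B i, 1/4 i i.
Crossing each possibility with the mother I^B I^B and summing P(type B): 1/4·1 + 1/2·1 + 1/4·1 = 1.
Similarly for Rh via the father's Rh distribution: P(Rh+) = 7/8.
Independent loci: 1 × 7/8 = 7/8.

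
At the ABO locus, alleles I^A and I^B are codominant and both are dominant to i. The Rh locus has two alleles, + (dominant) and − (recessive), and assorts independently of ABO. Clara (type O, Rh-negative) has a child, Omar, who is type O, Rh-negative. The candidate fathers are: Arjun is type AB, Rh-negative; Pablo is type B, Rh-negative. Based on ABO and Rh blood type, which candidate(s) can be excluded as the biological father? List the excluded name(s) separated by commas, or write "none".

A candidate is excluded only if no genotype consistent with his phenotype could produce a type O, Rh-negative child with a type O, Rh-negative mother.
Arjun (type AB, Rh-): no genotype consistent with that phenotype can produce a type-O Rh- child with a type-O mother.

Arjun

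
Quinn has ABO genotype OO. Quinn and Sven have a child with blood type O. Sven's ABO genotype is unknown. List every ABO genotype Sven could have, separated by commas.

AO, BO, OO

For each candidate genotype of Sven, check whether crossing it with OO can produce every observed child phenotype.
  AA → possible child types {A} ✗
  AB → possible child types {A, B} ✗
  AO → possible child types {O, A} ✓
  BB → possible child types {B} ✗
  BO → possible child types {O, B} ✓
  OO → possible child types {O} ✓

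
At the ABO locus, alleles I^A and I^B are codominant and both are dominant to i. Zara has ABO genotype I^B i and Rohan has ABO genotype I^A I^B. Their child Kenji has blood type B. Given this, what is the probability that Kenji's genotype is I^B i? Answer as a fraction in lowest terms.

1/2

Cross I^B i × I^A I^B → 1/4 I^A I^B, 1/4 I^A i, 1/4 I^B I^B, 1/4 I^B i.
Type-B genotypes among offspring: I^B I^B (1/4), I^B i (1/4); total 1/2.
P(I^B i | type B) = (1/4) / (1/2) = 1/2.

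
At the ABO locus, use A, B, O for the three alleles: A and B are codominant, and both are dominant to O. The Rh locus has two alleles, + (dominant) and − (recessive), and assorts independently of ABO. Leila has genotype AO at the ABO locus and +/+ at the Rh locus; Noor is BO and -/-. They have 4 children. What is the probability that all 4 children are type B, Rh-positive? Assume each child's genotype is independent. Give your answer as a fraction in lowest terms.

ABO cross AO × BO → 1/4 O, 1/4 A, 1/4 B, 1/4 AB.
Rh cross +/+ × -/- → 1 Rh+; so P(type B, Rh-positive) = 1/4 × 1 = 1/4 per child.
All 4 independent: (1/4)^4 = 1/256.

1/256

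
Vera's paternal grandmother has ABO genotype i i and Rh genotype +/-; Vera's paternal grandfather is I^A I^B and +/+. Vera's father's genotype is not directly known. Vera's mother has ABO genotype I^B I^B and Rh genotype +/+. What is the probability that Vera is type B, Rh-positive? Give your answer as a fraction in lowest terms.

Vera's father's ABO genotype from i i × I^A I^B: 1/2 I^A i, 1/2 I^B i.
Crossing each possibility with the mother I^B I^B and summing P(type B): 1/2·1/2 + 1/2·1 = 3/4.
Similarly for Rh via the father's Rh distribution: P(Rh+) = 1.
Independent loci: 3/4 × 1 = 3/4.

3/4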